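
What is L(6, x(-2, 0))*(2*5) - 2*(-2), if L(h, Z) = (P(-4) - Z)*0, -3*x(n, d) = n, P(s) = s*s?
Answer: 4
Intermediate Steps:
P(s) = s**2
x(n, d) = -n/3
L(h, Z) = 0 (L(h, Z) = ((-4)**2 - Z)*0 = (16 - Z)*0 = 0)
L(6, x(-2, 0))*(2*5) - 2*(-2) = 0*(2*5) - 2*(-2) = 0*10 + 4 = 0 + 4 = 4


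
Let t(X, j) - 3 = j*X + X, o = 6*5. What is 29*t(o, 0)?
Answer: 957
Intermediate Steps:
o = 30
t(X, j) = 3 + X + X*j (t(X, j) = 3 + (j*X + X) = 3 + (X*j + X) = 3 + (X + X*j) = 3 + X + X*j)
29*t(o, 0) = 29*(3 + 30 + 30*0) = 29*(3 + 30 + 0) = 29*33 = 957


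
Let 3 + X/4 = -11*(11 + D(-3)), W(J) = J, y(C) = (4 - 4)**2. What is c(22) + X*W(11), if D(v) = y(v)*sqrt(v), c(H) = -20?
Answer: -5476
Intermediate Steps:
y(C) = 0 (y(C) = 0**2 = 0)
D(v) = 0 (D(v) = 0*sqrt(v) = 0)
X = -496 (X = -12 + 4*(-11*(11 + 0)) = -12 + 4*(-11*11) = -12 + 4*(-121) = -12 - 484 = -496)
c(22) + X*W(11) = -20 - 496*11 = -20 - 5456 = -5476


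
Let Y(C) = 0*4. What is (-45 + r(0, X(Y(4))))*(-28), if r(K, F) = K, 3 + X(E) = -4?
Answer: 1260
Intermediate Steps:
Y(C) = 0
X(E) = -7 (X(E) = -3 - 4 = -7)
(-45 + r(0, X(Y(4))))*(-28) = (-45 + 0)*(-28) = -45*(-28) = 1260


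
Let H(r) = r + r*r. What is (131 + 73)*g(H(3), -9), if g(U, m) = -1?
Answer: -204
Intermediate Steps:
H(r) = r + r²
(131 + 73)*g(H(3), -9) = (131 + 73)*(-1) = 204*(-1) = -204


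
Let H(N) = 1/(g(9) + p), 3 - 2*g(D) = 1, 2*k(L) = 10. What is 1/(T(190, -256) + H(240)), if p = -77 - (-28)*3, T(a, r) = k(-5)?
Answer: 8/41 ≈ 0.19512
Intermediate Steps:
k(L) = 5 (k(L) = (½)*10 = 5)
g(D) = 1 (g(D) = 3/2 - ½*1 = 3/2 - ½ = 1)
T(a, r) = 5
p = 7 (p = -77 - 1*(-84) = -77 + 84 = 7)
H(N) = ⅛ (H(N) = 1/(1 + 7) = 1/8 = ⅛)
1/(T(190, -256) + H(240)) = 1/(5 + ⅛) = 1/(41/8) = 8/41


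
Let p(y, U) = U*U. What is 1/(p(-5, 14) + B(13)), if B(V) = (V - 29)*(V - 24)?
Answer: 1/372 ≈ 0.0026882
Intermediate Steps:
p(y, U) = U²
B(V) = (-29 + V)*(-24 + V)
1/(p(-5, 14) + B(13)) = 1/(14² + (696 + 13² - 53*13)) = 1/(196 + (696 + 169 - 689)) = 1/(196 + 176) = 1/372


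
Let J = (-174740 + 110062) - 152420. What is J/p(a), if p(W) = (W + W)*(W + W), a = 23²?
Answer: -108549/559682 ≈ -0.19395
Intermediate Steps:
a = 529
p(W) = 4*W² (p(W) = (2*W)*(2*W) = 4*W²)
J = -217098 (J = -64678 - 152420 = -217098)
J/p(a) = -217098/(4*529²) = -217098/(4*279841) = -217098/1119364 = -217098*1/1119364 = -108549/559682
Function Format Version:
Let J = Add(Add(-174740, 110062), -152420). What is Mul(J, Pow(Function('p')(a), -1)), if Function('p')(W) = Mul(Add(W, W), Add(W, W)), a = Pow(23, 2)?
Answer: Rational(-108549, 559682) ≈ -0.19395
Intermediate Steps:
a = 529
Function('p')(W) = Mul(4, Pow(W, 2)) (Function('p')(W) = Mul(Mul(2, W), Mul(2, W)) = Mul(4, Pow(W, 2)))
J = -217098 (J = Add(-64678, -152420) = -217098)
Mul(J, Pow(Function('p')(a), -1)) = Mul(-217098, Pow(Mul(4, Pow(529, 2)), -1)) = Mul(-217098, Pow(Mul(4, 279841), -1)) = Mul(-217098, Pow(1119364, -1)) = Mul(-217098, Rational(1, 1119364)) = Rational(-108549, 559682)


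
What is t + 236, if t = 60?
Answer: 296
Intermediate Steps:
t + 236 = 60 + 236 = 296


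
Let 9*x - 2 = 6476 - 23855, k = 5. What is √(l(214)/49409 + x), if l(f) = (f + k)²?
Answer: 8*I*√662504084539/148227 ≈ 43.93*I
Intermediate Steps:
l(f) = (5 + f)² (l(f) = (f + 5)² = (5 + f)²)
x = -17377/9 (x = 2/9 + (6476 - 23855)/9 = 2/9 + (⅑)*(-17379) = 2/9 - 1931 = -17377/9 ≈ -1930.8)
√(l(214)/49409 + x) = √((5 + 214)²/49409 - 17377/9) = √(219²*(1/49409) - 17377/9) = √(47961*(1/49409) - 17377/9) = √(47961/49409 - 17377/9) = √(-858148544/444681) = 8*I*√662504084539/148227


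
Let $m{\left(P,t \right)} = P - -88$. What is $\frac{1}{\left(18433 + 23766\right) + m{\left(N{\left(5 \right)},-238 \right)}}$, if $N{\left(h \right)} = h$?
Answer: $\frac{1}{42292} \approx 2.3645 \cdot 10^{-5}$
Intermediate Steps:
$m{\left(P,t \right)} = 88 + P$ ($m{\left(P,t \right)} = P + 88 = 88 + P$)
$\frac{1}{\left(18433 + 23766\right) + m{\left(N{\left(5 \right)},-238 \right)}} = \frac{1}{\left(18433 + 23766\right) + \left(88 + 5\right)} = \frac{1}{42199 + 93} = \frac{1}{42292}$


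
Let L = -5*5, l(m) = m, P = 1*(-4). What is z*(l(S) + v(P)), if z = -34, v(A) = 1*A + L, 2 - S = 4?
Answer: 1054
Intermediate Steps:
S = -2 (S = 2 - 1*4 = 2 - 4 = -2)
P = -4
L = -25
v(A) = -25 + A (v(A) = 1*A - 25 = A - 25 = -25 + A)
z*(l(S) + v(P)) = -34*(-2 + (-25 - 4)) = -34*(-2 - 29) = -34*(-31) = 1054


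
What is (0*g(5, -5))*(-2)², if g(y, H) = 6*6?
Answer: 0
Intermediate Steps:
g(y, H) = 36
(0*g(5, -5))*(-2)² = (0*36)*(-2)² = 0*4 = 0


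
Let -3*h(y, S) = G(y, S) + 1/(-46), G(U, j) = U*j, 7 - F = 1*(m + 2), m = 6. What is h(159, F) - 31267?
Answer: -4307531/138 ≈ -31214.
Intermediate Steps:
F = -1 (F = 7 - (6 + 2) = 7 - 8 = -1)
h(y, S) = 1/138 - S*y/3 (h(y, S) = -(y*S + 1/(-46))/3 = -(S*y - 1/46)/3 = -(-1/46 + S*y)/3 = 1/138 - S*y/3)
h(159, F) - 31267 = (1/138 - ⅓*(-1)*159) - 31267 = (1/138 + 53) - 31267 = 7315/138 - 31267 = -4307531/138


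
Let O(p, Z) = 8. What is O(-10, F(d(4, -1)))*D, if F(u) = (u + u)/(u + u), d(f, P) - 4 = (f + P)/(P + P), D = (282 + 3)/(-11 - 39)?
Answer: -228/5 ≈ -45.600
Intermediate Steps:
D = -57/10 (D = 285/(-50) = 285*(-1/50) = -57/10 ≈ -5.7000)
d(f, P) = 4 + (P + f)/(2*P) (d(f, P) = 4 + (f + P)/(P + P) = 4 + (P + f)/((2*P)) = 4 + (P + f)*(1/(2*P)) = 4 + (P + f)/(2*P))
F(u) = 1 (F(u) = (2*u)/((2*u)) = (2*u)*(1/(2*u)) = 1)
O(-10, F(d(4, -1)))*D = 8*(-57/10) = -228/5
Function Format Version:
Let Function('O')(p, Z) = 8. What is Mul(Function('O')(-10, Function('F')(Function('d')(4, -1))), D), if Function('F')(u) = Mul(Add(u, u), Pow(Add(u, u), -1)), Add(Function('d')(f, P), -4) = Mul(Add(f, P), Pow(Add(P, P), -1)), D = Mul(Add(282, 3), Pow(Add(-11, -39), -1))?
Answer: Rational(-228, 5) ≈ -45.600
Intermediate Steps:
D = Rational(-57, 10) (D = Mul(285, Pow(-50, -1)) = Mul(285, Rational(-1, 50)) = Rational(-57, 10) ≈ -5.7000)
Function('d')(f, P) = Add(4, Mul(Rational(1, 2), Pow(P, -1), Add(P, f))) (Function('d')(f, P) = Add(4, Mul(Add(f, P), Pow(Add(P, P), -1))) = Add(4, Mul(Add(P, f), Pow(Mul(2, P), -1))) = Add(4, Mul(Add(P, f), Mul(Rational(1, 2), Pow(P, -1)))) = Add(4, Mul(Rational(1, 2), Pow(P, -1), Add(P, f))))
Function('F')(u) = 1 (Function('F')(u) = Mul(Mul(2, u), Pow(Mul(2, u), -1)) = Mul(Mul(2, u), Mul(Rational(1, 2), Pow(u, -1))) = 1)
Mul(Function('O')(-10, Function('F')(Function('d')(4, -1))), D) = Mul(8, Rational(-57, 10)) = Rational(-228, 5)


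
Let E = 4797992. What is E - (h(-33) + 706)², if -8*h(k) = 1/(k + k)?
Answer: 1198646674367/278784 ≈ 4.2996e+6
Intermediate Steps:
h(k) = -1/(16*k) (h(k) = -1/(8*(k + k)) = -1/(2*k)/8 = -1/(16*k))
E - (h(-33) + 706)² = 4797992 - (-1/16/(-33) + 706)² = 4797992 - (-1/16*(-1/33) + 706)² = 4797992 - (1/528 + 706)² = 4797992 - (372769/528)² = 4797992 - 1*138956727361/278784 = 4797992 - 138956727361/278784 = 1198646674367/278784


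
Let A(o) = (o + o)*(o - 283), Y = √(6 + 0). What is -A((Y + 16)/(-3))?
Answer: -27692/9 - 1762*√6/9 ≈ -3556.4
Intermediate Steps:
Y = √6 ≈ 2.4495
A(o) = 2*o*(-283 + o) (A(o) = (2*o)*(-283 + o) = 2*o*(-283 + o))
-A((Y + 16)/(-3)) = -2*(√6 + 16)/(-3)*(-283 + (√6 + 16)/(-3)) = -2*(-(16 + √6)/3)*(-283 - (16 + √6)/3) = -2*(-16/3 - √6/3)*(-283 + (-16/3 - √6/3)) = -2*(-16/3 - √6/3)*(-865/3 - √6/3) = -2*(-865/3 - √6/3)*(-16/3 - √6/3)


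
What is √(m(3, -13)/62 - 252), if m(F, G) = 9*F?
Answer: 3*I*√107446/62 ≈ 15.861*I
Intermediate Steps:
√(m(3, -13)/62 - 252) = √((9*3)/62 - 252) = √(27*(1/62) - 252) = √(27/62 - 252) = √(-15597/62) = 3*I*√107446/62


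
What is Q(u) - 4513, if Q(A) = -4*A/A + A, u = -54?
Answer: -4571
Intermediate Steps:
Q(A) = -4 + A (Q(A) = -4*1 + A = -4 + A)
Q(u) - 4513 = (-4 - 54) - 4513 = -58 - 4513 = -4571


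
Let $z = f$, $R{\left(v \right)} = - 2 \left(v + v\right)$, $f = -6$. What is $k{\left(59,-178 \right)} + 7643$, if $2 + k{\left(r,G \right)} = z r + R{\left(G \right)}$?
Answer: $7999$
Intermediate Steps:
$R{\left(v \right)} = - 4 v$ ($R{\left(v \right)} = - 2 \cdot 2 v = - 4 v$)
$z = -6$
$k{\left(r,G \right)} = -2 - 6 r - 4 G$ ($k{\left(r,G \right)} = -2 - \left(4 G + 6 r\right) = -2 - 6 r - 4 G$)
$k{\left(59,-178 \right)} + 7643 = \left(-2 - 354 - -712\right) + 7643 = \left(-2 - 354 + 712\right) + 7643 = 356 + 7643 = 7999$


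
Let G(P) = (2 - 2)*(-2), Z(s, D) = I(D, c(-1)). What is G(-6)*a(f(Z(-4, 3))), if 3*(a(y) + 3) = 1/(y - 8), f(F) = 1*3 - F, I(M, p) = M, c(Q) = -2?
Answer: 0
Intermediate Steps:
Z(s, D) = D
G(P) = 0 (G(P) = 0*(-2) = 0)
f(F) = 3 - F
a(y) = -3 + 1/(3*(-8 + y)) (a(y) = -3 + 1/(3*(y - 8)) = -3 + 1/(3*(-8 + y)))
G(-6)*a(f(Z(-4, 3))) = 0*((73 - 9*(3 - 1*3))/(3*(-8 + (3 - 1*3)))) = 0*((73 - 9*(3 - 3))/(3*(-8 + (3 - 3)))) = 0*((73 - 9*0)/(3*(-8 + 0))) = 0*((⅓)*(73 + 0)/(-8)) = 0*((⅓)*(-⅛)*73) = 0*(-73/24) = 0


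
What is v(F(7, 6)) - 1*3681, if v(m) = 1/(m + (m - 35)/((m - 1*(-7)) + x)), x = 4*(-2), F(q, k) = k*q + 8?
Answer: -9073616/2465 ≈ -3681.0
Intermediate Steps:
F(q, k) = 8 + k*q
x = -8
v(m) = 1/(m + (-35 + m)/(-1 + m)) (v(m) = 1/(m + (m - 35)/((m - 1*(-7)) - 8)) = 1/(m + (-35 + m)/((m + 7) - 8)) = 1/(m + (-35 + m)/((7 + m) - 8)) = 1/(m + (-35 + m)/(-1 + m)))
v(F(7, 6)) - 1*3681 = (-1 + (8 + 6*7))/(-35 + (8 + 6*7)**2) - 1*3681 = (-1 + (8 + 42))/(-35 + (8 + 42)**2) - 3681 = (-1 + 50)/(-35 + 50**2) - 3681 = 49/(-35 + 2500) - 3681 = 49/2465 - 3681 = -9073616/2465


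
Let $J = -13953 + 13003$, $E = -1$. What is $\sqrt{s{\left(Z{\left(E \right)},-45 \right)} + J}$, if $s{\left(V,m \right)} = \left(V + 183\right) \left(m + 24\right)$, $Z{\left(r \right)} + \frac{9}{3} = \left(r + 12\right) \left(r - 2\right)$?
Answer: $i \sqrt{4037} \approx 63.537 i$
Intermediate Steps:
$Z{\left(r \right)} = -3 + \left(-2 + r\right) \left(12 + r\right)$ ($Z{\left(r \right)} = -3 + \left(r + 12\right) \left(r - 2\right) = -3 + \left(12 + r\right) \left(-2 + r\right) = -3 + \left(-2 + r\right) \left(12 + r\right)$)
$J = -950$
$s{\left(V,m \right)} = \left(24 + m\right) \left(183 + V\right)$ ($s{\left(V,m \right)} = \left(183 + V\right) \left(24 + m\right) = \left(24 + m\right) \left(183 + V\right)$)
$\sqrt{s{\left(Z{\left(E \right)},-45 \right)} + J} = \sqrt{\left(4392 + 24 \left(-27 + \left(-1\right)^{2} + 10 \left(-1\right)\right) + 183 \left(-45\right) + \left(-27 + \left(-1\right)^{2} + 10 \left(-1\right)\right) \left(-45\right)\right) - 950} = \sqrt{\left(4392 + 24 \left(-27 + 1 - 10\right) - 8235 + \left(-27 + 1 - 10\right) \left(-45\right)\right) - 950} = \sqrt{\left(4392 + 24 \left(-36\right) - 8235 - -1620\right) - 950} = \sqrt{\left(4392 - 864 - 8235 + 1620\right) - 950} = \sqrt{-3087 - 950} = \sqrt{-4037} = i \sqrt{4037}$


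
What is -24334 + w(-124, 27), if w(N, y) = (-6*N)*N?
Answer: -116590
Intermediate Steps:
w(N, y) = -6*N²
-24334 + w(-124, 27) = -24334 - 6*(-124)² = -24334 - 6*15376 = -24334 - 92256 = -116590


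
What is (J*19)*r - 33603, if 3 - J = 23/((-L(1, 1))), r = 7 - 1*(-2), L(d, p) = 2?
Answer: -62247/2 ≈ -31124.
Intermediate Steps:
r = 9 (r = 7 + 2 = 9)
J = 29/2 (J = 3 - 23/((-1*2)) = 3 - 23/(-2) = 3 - 23*(-1)/2 = 3 - 1*(-23/2) = 3 + 23/2 = 29/2 ≈ 14.500)
(J*19)*r - 33603 = ((29/2)*19)*9 - 33603 = (551/2)*9 - 33603 = 4959/2 - 33603 = -62247/2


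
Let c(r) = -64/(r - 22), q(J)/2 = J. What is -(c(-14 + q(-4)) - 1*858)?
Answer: 9422/11 ≈ 856.54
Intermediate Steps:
q(J) = 2*J
c(r) = -64/(-22 + r)
-(c(-14 + q(-4)) - 1*858) = -(-64/(-22 + (-14 + 2*(-4))) - 1*858) = -(-64/(-22 + (-14 - 8)) - 858) = -(-64/(-22 - 22) - 858) = -(-64/(-44) - 858) = -(-64*(-1/44) - 858) = -(16/11 - 858) = -1*(-9422/11) = 9422/11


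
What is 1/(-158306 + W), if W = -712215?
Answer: -1/870521 ≈ -1.1487e-6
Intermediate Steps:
1/(-158306 + W) = 1/(-158306 - 712215) = 1/(-870521) = -1/870521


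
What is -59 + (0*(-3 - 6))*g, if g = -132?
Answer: -59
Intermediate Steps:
-59 + (0*(-3 - 6))*g = -59 + (0*(-3 - 6))*(-132) = -59 + (0*(-9))*(-132) = -59 + 0*(-132) = -59 + 0 = -59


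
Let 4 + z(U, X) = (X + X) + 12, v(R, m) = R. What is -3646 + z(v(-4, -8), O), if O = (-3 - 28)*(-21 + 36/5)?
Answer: -13912/5 ≈ -2782.4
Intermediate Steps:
O = 2139/5 (O = -31*(-21 + 36*(⅕)) = -31*(-21 + 36/5) = -31*(-69/5) = 2139/5 ≈ 427.80)
z(U, X) = 8 + 2*X (z(U, X) = -4 + ((X + X) + 12) = -4 + (2*X + 12) = -4 + (12 + 2*X) = 8 + 2*X)
-3646 + z(v(-4, -8), O) = -3646 + (8 + 2*(2139/5)) = -3646 + (8 + 4278/5) = -3646 + 4318/5 = -13912/5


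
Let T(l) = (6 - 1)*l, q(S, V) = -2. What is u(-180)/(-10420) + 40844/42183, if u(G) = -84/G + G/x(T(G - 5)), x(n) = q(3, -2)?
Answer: 2108891623/2197734300 ≈ 0.95958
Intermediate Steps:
T(l) = 5*l
x(n) = -2
u(G) = -84/G - G/2 (u(G) = -84/G + G/(-2) = -84/G + G*(-1/2) = -84/G - G/2)
u(-180)/(-10420) + 40844/42183 = (-84/(-180) - 1/2*(-180))/(-10420) + 40844/42183 = (-84*(-1/180) + 90)*(-1/10420) + 40844*(1/42183) = (7/15 + 90)*(-1/10420) + 40844/42183 = (1357/15)*(-1/10420) + 40844/42183 = -1357/156300 + 40844/42183 = 2108891623/2197734300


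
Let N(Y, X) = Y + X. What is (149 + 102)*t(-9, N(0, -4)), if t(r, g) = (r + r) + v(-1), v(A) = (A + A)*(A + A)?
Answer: -3514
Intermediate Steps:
v(A) = 4*A**2 (v(A) = (2*A)*(2*A) = 4*A**2)
N(Y, X) = X + Y
t(r, g) = 4 + 2*r (t(r, g) = (r + r) + 4*(-1)**2 = 2*r + 4*1 = 2*r + 4 = 4 + 2*r)
(149 + 102)*t(-9, N(0, -4)) = (149 + 102)*(4 + 2*(-9)) = 251*(4 - 18) = 251*(-14) = -3514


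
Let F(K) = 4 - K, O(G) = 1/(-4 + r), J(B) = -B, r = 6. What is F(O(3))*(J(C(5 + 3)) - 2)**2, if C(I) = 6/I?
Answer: 847/32 ≈ 26.469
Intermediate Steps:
O(G) = 1/2 (O(G) = 1/(-4 + 6) = 1/2)
F(O(3))*(J(C(5 + 3)) - 2)**2 = (4 - 1*1/2)*(-6/(5 + 3) - 2)**2 = (4 - 1/2)*(-6/8 - 2)**2 = 7*(-6/8 - 2)**2/2 = 7*(-1*3/4 - 2)**2/2 = 7*(-3/4 - 2)**2/2 = 7*(-11/4)**2/2 = (7/2)*(121/16) = 847/32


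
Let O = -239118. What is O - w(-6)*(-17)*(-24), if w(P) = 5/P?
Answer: -238778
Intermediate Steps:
O - w(-6)*(-17)*(-24) = -239118 - (5/(-6))*(-17)*(-24) = -239118 - (5*(-⅙))*(-17)*(-24) = -239118 - (-⅚*(-17))*(-24) = -239118 - 85*(-24)/6 = -239118 - 1*(-340) = -239118 + 340 = -238778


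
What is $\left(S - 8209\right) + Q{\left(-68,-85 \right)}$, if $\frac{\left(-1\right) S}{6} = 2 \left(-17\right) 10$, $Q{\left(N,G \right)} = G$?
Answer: $-6254$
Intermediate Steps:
$S = 2040$ ($S = - 6 \cdot 2 \left(-17\right) 10 = - 6 \left(\left(-34\right) 10\right) = \left(-6\right) \left(-340\right) = 2040$)
$\left(S - 8209\right) + Q{\left(-68,-85 \right)} = \left(2040 - 8209\right) - 85 = -6169 - 85 = -6254$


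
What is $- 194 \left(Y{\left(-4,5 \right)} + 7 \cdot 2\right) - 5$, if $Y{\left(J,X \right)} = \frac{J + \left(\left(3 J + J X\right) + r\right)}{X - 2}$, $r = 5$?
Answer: $- \frac{2149}{3} \approx -716.33$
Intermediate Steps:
$Y{\left(J,X \right)} = \frac{5 + 4 J + J X}{-2 + X}$ ($Y{\left(J,X \right)} = \frac{J + \left(\left(3 J + J X\right) + 5\right)}{X - 2} = \frac{J + \left(5 + 3 J + J X\right)}{-2 + X} = \frac{5 + 4 J + J X}{-2 + X}$)
$- 194 \left(Y{\left(-4,5 \right)} + 7 \cdot 2\right) - 5 = - 194 \left(\frac{5 + 4 \left(-4\right) - 20}{-2 + 5} + 7 \cdot 2\right) - 5 = - 194 \left(\frac{5 - 16 - 20}{3} + 14\right) - 5 = - 194 \left(\frac{1}{3} \left(-31\right) + 14\right) - 5 = - 194 \left(- \frac{31}{3} + 14\right) - 5 = \left(-194\right) \frac{11}{3} - 5 = - \frac{2134}{3} - 5 = - \frac{2149}{3}$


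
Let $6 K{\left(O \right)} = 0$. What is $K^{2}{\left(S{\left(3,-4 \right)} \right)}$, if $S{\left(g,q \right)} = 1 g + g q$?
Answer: $0$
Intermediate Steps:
$S{\left(g,q \right)} = g + g q$
$K{\left(O \right)} = 0$ ($K{\left(O \right)} = \frac{1}{6} \cdot 0 = 0$)
$K^{2}{\left(S{\left(3,-4 \right)} \right)} = 0^{2} = 0$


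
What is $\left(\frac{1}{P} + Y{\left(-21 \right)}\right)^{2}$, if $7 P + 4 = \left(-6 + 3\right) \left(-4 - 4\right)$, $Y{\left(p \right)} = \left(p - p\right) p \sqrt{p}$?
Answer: $\frac{49}{400} \approx 0.1225$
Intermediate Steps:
$Y{\left(p \right)} = 0$ ($Y{\left(p \right)} = 0 p \sqrt{p} = 0 \sqrt{p} = 0$)
$P = \frac{20}{7}$ ($P = - \frac{4}{7} + \frac{\left(-6 + 3\right) \left(-4 - 4\right)}{7} = - \frac{4}{7} + \frac{\left(-3\right) \left(-4 - 4\right)}{7} = - \frac{4}{7} + \frac{\left(-3\right) \left(-8\right)}{7} = - \frac{4}{7} + \frac{1}{7} \cdot 24 = - \frac{4}{7} + \frac{24}{7} = \frac{20}{7} \approx 2.8571$)
$\left(\frac{1}{P} + Y{\left(-21 \right)}\right)^{2} = \left(\frac{1}{\frac{20}{7}} + 0\right)^{2} = \left(\frac{7}{20} + 0\right)^{2} = \left(\frac{7}{20}\right)^{2} = \frac{49}{400}$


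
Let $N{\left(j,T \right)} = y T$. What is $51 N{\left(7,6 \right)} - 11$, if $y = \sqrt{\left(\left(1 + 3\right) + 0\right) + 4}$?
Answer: $-11 + 612 \sqrt{2} \approx 854.5$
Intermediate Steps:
$y = 2 \sqrt{2}$ ($y = \sqrt{\left(4 + 0\right) + 4} = \sqrt{4 + 4} = \sqrt{8} = 2 \sqrt{2} \approx 2.8284$)
$N{\left(j,T \right)} = 2 T \sqrt{2}$ ($N{\left(j,T \right)} = 2 \sqrt{2} T = 2 T \sqrt{2}$)
$51 N{\left(7,6 \right)} - 11 = 51 \cdot 2 \cdot 6 \sqrt{2} - 11 = 51 \cdot 12 \sqrt{2} - 11 = 612 \sqrt{2} - 11 = -11 + 612 \sqrt{2}$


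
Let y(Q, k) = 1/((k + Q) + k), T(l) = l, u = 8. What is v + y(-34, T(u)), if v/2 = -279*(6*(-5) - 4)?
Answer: 341495/18 ≈ 18972.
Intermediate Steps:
y(Q, k) = 1/(Q + 2*k) (y(Q, k) = 1/((Q + k) + k) = 1/(Q + 2*k))
v = 18972 (v = 2*(-279*(6*(-5) - 4)) = 2*(-279*(-30 - 4)) = 2*(-279*(-34)) = 2*9486 = 18972)
v + y(-34, T(u)) = 18972 + 1/(-34 + 2*8) = 18972 + 1/(-34 + 16) = 18972 + 1/(-18) = 18972 - 1/18 = 341495/18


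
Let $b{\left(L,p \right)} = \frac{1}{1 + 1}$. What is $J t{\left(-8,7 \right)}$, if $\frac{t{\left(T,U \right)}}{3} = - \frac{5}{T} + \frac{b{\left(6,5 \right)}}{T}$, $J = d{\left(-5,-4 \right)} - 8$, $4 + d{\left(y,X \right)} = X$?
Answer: $-27$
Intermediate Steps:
$d{\left(y,X \right)} = -4 + X$
$b{\left(L,p \right)} = \frac{1}{2}$
$J = -16$ ($J = \left(-4 - 4\right) - 8 = -8 - 8 = -16$)
$t{\left(T,U \right)} = - \frac{27}{2 T}$ ($t{\left(T,U \right)} = 3 \left(- \frac{5}{T} + \frac{1}{2 T}\right) = 3 \left(- \frac{9}{2 T}\right) = - \frac{27}{2 T}$)
$J t{\left(-8,7 \right)} = - 16 \left(- \frac{27}{2 \left(-8\right)}\right) = - 16 \left(\left(- \frac{27}{2}\right) \left(- \frac{1}{8}\right)\right) = \left(-16\right) \frac{27}{16} = -27$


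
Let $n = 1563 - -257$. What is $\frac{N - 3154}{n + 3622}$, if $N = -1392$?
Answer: $- \frac{2273}{2721} \approx -0.83535$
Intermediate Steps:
$n = 1820$ ($n = 1563 + 257 = 1820$)
$\frac{N - 3154}{n + 3622} = \frac{-1392 - 3154}{1820 + 3622} = - \frac{4546}{5442} = \left(-4546\right) \frac{1}{5442} = - \frac{2273}{2721}$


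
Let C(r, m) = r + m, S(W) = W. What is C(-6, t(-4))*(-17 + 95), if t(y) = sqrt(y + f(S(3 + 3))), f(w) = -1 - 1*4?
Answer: -468 + 234*I ≈ -468.0 + 234.0*I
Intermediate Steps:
f(w) = -5 (f(w) = -1 - 4 = -5)
t(y) = sqrt(-5 + y) (t(y) = sqrt(y - 5) = sqrt(-5 + y))
C(r, m) = m + r
C(-6, t(-4))*(-17 + 95) = (sqrt(-5 - 4) - 6)*(-17 + 95) = (sqrt(-9) - 6)*78 = (3*I - 6)*78 = (-6 + 3*I)*78 = -468 + 234*I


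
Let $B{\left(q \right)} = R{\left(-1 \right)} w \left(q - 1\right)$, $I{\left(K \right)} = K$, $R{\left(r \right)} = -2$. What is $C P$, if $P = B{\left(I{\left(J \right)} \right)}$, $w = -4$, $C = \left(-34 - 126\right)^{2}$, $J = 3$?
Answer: $409600$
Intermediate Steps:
$C = 25600$ ($C = \left(-160\right)^{2} = 25600$)
$B{\left(q \right)} = -8 + 8 q$ ($B{\left(q \right)} = \left(-2\right) \left(-4\right) \left(q - 1\right) = 8 \left(q - 1\right) = 8 \left(-1 + q\right) = -8 + 8 q$)
$P = 16$ ($P = -8 + 8 \cdot 3 = -8 + 24 = 16$)
$C P = 25600 \cdot 16 = 409600$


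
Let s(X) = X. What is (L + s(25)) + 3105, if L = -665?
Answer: 2465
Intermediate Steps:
(L + s(25)) + 3105 = (-665 + 25) + 3105 = -640 + 3105 = 2465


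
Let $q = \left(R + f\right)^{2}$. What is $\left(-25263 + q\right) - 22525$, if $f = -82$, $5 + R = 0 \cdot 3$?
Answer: $-40219$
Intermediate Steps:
$R = -5$ ($R = -5 + 0 \cdot 3 = -5 + 0 = -5$)
$q = 7569$ ($q = \left(-5 - 82\right)^{2} = \left(-87\right)^{2} = 7569$)
$\left(-25263 + q\right) - 22525 = \left(-25263 + 7569\right) - 22525 = -17694 - 22525 = -40219$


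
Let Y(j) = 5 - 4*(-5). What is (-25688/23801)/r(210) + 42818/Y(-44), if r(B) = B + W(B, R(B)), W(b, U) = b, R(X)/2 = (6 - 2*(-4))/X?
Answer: 21401303468/12495525 ≈ 1712.7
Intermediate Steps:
Y(j) = 25 (Y(j) = 5 + 20 = 25)
R(X) = 28/X (R(X) = 2*((6 - 2*(-4))/X) = 2*((6 + 8)/X) = 2*(14/X) = 28/X)
r(B) = 2*B (r(B) = B + B = 2*B)
(-25688/23801)/r(210) + 42818/Y(-44) = (-25688/23801)/((2*210)) + 42818/25 = -25688*1/23801/420 + 42818*(1/25) = -25688/23801*1/420 + 42818/25 = -6422/2499105 + 42818/25 = 21401303468/12495525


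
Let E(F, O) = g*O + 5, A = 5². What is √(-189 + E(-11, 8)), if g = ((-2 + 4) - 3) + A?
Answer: 2*√2 ≈ 2.8284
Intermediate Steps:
A = 25
g = 24 (g = ((-2 + 4) - 3) + 25 = (2 - 3) + 25 = -1 + 25 = 24)
E(F, O) = 5 + 24*O (E(F, O) = 24*O + 5 = 5 + 24*O)
√(-189 + E(-11, 8)) = √(-189 + (5 + 24*8)) = √(-189 + (5 + 192)) = √(-189 + 197) = √8 = 2*√2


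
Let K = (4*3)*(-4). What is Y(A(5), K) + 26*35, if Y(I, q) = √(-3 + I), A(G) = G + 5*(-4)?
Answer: 910 + 3*I*√2 ≈ 910.0 + 4.2426*I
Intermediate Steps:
K = -48 (K = 12*(-4) = -48)
A(G) = -20 + G (A(G) = G - 20 = -20 + G)
Y(A(5), K) + 26*35 = √(-3 + (-20 + 5)) + 26*35 = √(-3 - 15) + 910 = √(-18) + 910 = 3*I*√2 + 910 = 910 + 3*I*√2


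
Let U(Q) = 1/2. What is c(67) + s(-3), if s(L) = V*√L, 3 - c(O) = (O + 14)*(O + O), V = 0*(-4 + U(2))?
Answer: -10851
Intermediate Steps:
U(Q) = ½
V = 0 (V = 0*(-4 + ½) = 0*(-7/2) = 0)
c(O) = 3 - 2*O*(14 + O) (c(O) = 3 - (O + 14)*(O + O) = 3 - (14 + O)*2*O = 3 - 2*O*(14 + O))
s(L) = 0 (s(L) = 0*√L = 0)
c(67) + s(-3) = (3 - 28*67 - 2*67²) + 0 = (3 - 1876 - 2*4489) + 0 = (3 - 1876 - 8978) + 0 = -10851 + 0 = -10851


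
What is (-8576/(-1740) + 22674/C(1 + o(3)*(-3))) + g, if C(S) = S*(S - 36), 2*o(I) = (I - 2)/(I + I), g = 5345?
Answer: 30614911/6815 ≈ 4492.3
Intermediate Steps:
o(I) = (-2 + I)/(4*I) (o(I) = ((I - 2)/(I + I))/2 = ((-2 + I)/((2*I)))/2 = ((-2 + I)*(1/(2*I)))/2 = ((-2 + I)/(2*I))/2 = (-2 + I)/(4*I))
C(S) = S*(-36 + S)
(-8576/(-1740) + 22674/C(1 + o(3)*(-3))) + g = (-8576/(-1740) + 22674/(((1 + ((1/4)*(-2 + 3)/3)*(-3))*(-36 + (1 + ((1/4)*(-2 + 3)/3)*(-3)))))) + 5345 = (-8576*(-1/1740) + 22674/(((1 + ((1/4)*(1/3)*1)*(-3))*(-36 + (1 + ((1/4)*(1/3)*1)*(-3)))))) + 5345 = (2144/435 + 22674/(((1 + (1/12)*(-3))*(-36 + (1 + (1/12)*(-3)))))) + 5345 = (2144/435 + 22674/(((1 - 1/4)*(-36 + (1 - 1/4))))) + 5345 = (2144/435 + 22674/((3*(-36 + 3/4)/4))) + 5345 = (2144/435 + 22674/(((3/4)*(-141/4)))) + 5345 = (2144/435 + 22674/(-423/16)) + 5345 = (2144/435 + 22674*(-16/423)) + 5345 = (2144/435 - 120928/141) + 5345 = -5811264/6815 + 5345 = 30614911/6815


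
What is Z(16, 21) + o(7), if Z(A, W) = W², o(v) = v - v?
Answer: 441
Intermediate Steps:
o(v) = 0
Z(16, 21) + o(7) = 21² + 0 = 441 + 0 = 441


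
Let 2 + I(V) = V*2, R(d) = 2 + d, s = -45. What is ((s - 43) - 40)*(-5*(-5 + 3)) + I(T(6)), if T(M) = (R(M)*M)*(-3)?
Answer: -1570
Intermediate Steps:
T(M) = -3*M*(2 + M) (T(M) = ((2 + M)*M)*(-3) = (M*(2 + M))*(-3) = -3*M*(2 + M))
I(V) = -2 + 2*V (I(V) = -2 + V*2 = -2 + 2*V)
((s - 43) - 40)*(-5*(-5 + 3)) + I(T(6)) = ((-45 - 43) - 40)*(-5*(-5 + 3)) + (-2 + 2*(-3*6*(2 + 6))) = (-88 - 40)*(-5*(-2)) + (-2 + 2*(-3*6*8)) = -128*10 + (-2 + 2*(-144)) = -1280 + (-2 - 288) = -1280 - 290 = -1570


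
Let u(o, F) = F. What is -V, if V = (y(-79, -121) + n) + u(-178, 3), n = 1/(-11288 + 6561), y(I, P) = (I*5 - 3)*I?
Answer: -148640514/4727 ≈ -31445.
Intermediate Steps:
y(I, P) = I*(-3 + 5*I) (y(I, P) = (5*I - 3)*I = (-3 + 5*I)*I = I*(-3 + 5*I))
n = -1/4727 (n = 1/(-4727) = -1/4727 ≈ -0.00021155)
V = 148640514/4727 (V = (-79*(-3 + 5*(-79)) - 1/4727) + 3 = (-79*(-3 - 395) - 1/4727) + 3 = (-79*(-398) - 1/4727) + 3 = (31442 - 1/4727) + 3 = 148626333/4727 + 3 = 148640514/4727 ≈ 31445.)
-V = -1*148640514/4727 = -148640514/4727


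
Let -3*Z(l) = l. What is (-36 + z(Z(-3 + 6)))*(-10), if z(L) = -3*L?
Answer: 330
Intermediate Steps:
Z(l) = -l/3
(-36 + z(Z(-3 + 6)))*(-10) = (-36 - (-1)*(-3 + 6))*(-10) = (-36 - (-1)*3)*(-10) = (-36 - 3*(-1))*(-10) = (-36 + 3)*(-10) = -33*(-10) = 330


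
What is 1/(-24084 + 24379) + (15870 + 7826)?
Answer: 6990321/295 ≈ 23696.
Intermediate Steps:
1/(-24084 + 24379) + (15870 + 7826) = 1/295 + 23696 = 6990321/295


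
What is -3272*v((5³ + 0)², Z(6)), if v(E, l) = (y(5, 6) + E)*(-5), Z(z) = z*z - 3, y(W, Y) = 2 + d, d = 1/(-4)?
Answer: 255653630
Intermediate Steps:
d = -¼ ≈ -0.25000
y(W, Y) = 7/4 (y(W, Y) = 2 - ¼ = 7/4)
Z(z) = -3 + z² (Z(z) = z² - 3 = -3 + z²)
v(E, l) = -35/4 - 5*E (v(E, l) = (7/4 + E)*(-5) = -35/4 - 5*E)
-3272*v((5³ + 0)², Z(6)) = -3272*(-35/4 - 5*(5³ + 0)²) = -3272*(-35/4 - 5*(125 + 0)²) = -3272*(-35/4 - 5*125²) = -3272*(-35/4 - 5*15625) = -3272*(-35/4 - 78125) = -3272*(-312535/4) = 255653630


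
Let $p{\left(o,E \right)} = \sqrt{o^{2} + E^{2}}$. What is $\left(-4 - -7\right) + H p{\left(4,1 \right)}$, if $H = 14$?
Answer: $3 + 14 \sqrt{17} \approx 60.724$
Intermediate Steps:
$p{\left(o,E \right)} = \sqrt{E^{2} + o^{2}}$
$\left(-4 - -7\right) + H p{\left(4,1 \right)} = \left(-4 - -7\right) + 14 \sqrt{1^{2} + 4^{2}} = \left(-4 + 7\right) + 14 \sqrt{1 + 16} = 3 + 14 \sqrt{17}$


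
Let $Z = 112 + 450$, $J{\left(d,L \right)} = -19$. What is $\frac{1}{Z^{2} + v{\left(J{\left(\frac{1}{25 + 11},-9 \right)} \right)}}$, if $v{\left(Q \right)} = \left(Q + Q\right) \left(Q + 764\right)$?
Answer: $\frac{1}{287534} \approx 3.4778 \cdot 10^{-6}$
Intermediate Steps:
$Z = 562$
$v{\left(Q \right)} = 2 Q \left(764 + Q\right)$
$\frac{1}{Z^{2} + v{\left(J{\left(\frac{1}{25 + 11},-9 \right)} \right)}} = \frac{1}{562^{2} + 2 \left(-19\right) \left(764 - 19\right)} = \frac{1}{315844 + 2 \left(-19\right) 745} = \frac{1}{315844 - 28310} = \frac{1}{287534}$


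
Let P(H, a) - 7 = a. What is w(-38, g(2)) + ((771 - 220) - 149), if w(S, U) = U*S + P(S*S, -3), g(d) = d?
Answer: 330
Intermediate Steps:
P(H, a) = 7 + a
w(S, U) = 4 + S*U (w(S, U) = U*S + (7 - 3) = S*U + 4 = 4 + S*U)
w(-38, g(2)) + ((771 - 220) - 149) = (4 - 38*2) + ((771 - 220) - 149) = (4 - 76) + (551 - 149) = -72 + 402 = 330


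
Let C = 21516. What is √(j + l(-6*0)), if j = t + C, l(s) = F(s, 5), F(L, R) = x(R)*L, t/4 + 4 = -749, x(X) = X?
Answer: 6*√514 ≈ 136.03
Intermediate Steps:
t = -3012 (t = -16 + 4*(-749) = -16 - 2996 = -3012)
F(L, R) = L*R (F(L, R) = R*L = L*R)
l(s) = 5*s (l(s) = s*5 = 5*s)
j = 18504 (j = -3012 + 21516 = 18504)
√(j + l(-6*0)) = √(18504 + 5*(-6*0)) = √(18504 + 5*0) = √(18504 + 0) = √18504 = 6*√514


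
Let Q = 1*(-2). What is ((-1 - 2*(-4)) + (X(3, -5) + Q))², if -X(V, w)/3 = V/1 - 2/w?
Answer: 676/25 ≈ 27.040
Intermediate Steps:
X(V, w) = -3*V + 6/w (X(V, w) = -3*(V/1 - 2/w) = -3*(V*1 - 2/w) = -3*(V - 2/w) = -3*V + 6/w)
Q = -2
((-1 - 2*(-4)) + (X(3, -5) + Q))² = ((-1 - 2*(-4)) + ((-3*3 + 6/(-5)) - 2))² = ((-1 + 8) + ((-9 + 6*(-⅕)) - 2))² = (7 + ((-9 - 6/5) - 2))² = (7 + (-51/5 - 2))² = (7 - 61/5)² = (-26/5)² = 676/25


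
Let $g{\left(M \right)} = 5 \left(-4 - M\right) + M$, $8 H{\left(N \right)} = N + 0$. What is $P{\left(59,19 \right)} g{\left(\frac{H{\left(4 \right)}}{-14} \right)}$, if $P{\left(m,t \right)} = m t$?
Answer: $- \frac{155819}{7} \approx -22260.0$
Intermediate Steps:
$H{\left(N \right)} = \frac{N}{8}$ ($H{\left(N \right)} = \frac{N + 0}{8} = \frac{N}{8}$)
$g{\left(M \right)} = -20 - 4 M$ ($g{\left(M \right)} = \left(-20 - 5 M\right) + M = -20 - 4 M$)
$P{\left(59,19 \right)} g{\left(\frac{H{\left(4 \right)}}{-14} \right)} = 59 \cdot 19 \left(-20 - 4 \frac{\frac{1}{8} \cdot 4}{-14}\right) = 1121 \left(-20 - 4 \cdot \frac{1}{2} \left(- \frac{1}{14}\right)\right) = 1121 \left(-20 - - \frac{1}{7}\right) = 1121 \left(-20 + \frac{1}{7}\right) = 1121 \left(- \frac{139}{7}\right) = - \frac{155819}{7}$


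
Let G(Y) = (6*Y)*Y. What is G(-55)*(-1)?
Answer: -18150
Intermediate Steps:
G(Y) = 6*Y²
G(-55)*(-1) = (6*(-55)²)*(-1) = (6*3025)*(-1) = 18150*(-1) = -18150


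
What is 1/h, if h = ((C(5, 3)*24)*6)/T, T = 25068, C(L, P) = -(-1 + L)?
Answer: -2089/48 ≈ -43.521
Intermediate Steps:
C(L, P) = 1 - L
h = -48/2089 (h = (((1 - 1*5)*24)*6)/25068 = (((1 - 5)*24)*6)*(1/25068) = (-4*24*6)*(1/25068) = -96*6*(1/25068) = -576*1/25068 = -48/2089 ≈ -0.022978)
1/h = 1/(-48/2089) = -2089/48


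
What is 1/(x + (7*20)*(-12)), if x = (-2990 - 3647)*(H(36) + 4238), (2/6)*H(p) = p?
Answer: -1/28846082 ≈ -3.4667e-8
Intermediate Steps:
H(p) = 3*p
x = -28844402 (x = (-2990 - 3647)*(3*36 + 4238) = -6637*(108 + 4238) = -6637*4346 = -28844402)
1/(x + (7*20)*(-12)) = 1/(-28844402 + (7*20)*(-12)) = 1/(-28844402 + 140*(-12)) = 1/(-28844402 - 1680) = 1/(-28846082) = -1/28846082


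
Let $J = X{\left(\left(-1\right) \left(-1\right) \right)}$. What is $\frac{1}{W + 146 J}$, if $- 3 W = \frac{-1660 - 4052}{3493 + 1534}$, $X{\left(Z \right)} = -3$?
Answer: $- \frac{5027}{2199922} \approx -0.0022851$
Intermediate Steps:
$J = -3$
$W = \frac{1904}{5027}$ ($W = - \frac{\left(-1660 - 4052\right) \frac{1}{3493 + 1534}}{3} = - \frac{\left(-5712\right) \frac{1}{5027}}{3} = \left(- \frac{1}{3}\right) \left(- \frac{5712}{5027}\right) = \frac{1904}{5027} \approx 0.37875$)
$\frac{1}{W + 146 J} = \frac{1}{\frac{1904}{5027} + 146 \left(-3\right)} = \frac{1}{\frac{1904}{5027} - 438} = \frac{1}{- \frac{2199922}{5027}} = - \frac{5027}{2199922}$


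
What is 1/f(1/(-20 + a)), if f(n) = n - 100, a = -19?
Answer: -39/3901 ≈ -0.0099974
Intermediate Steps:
f(n) = -100 + n
1/f(1/(-20 + a)) = 1/(-100 + 1/(-20 - 19)) = 1/(-100 + 1/(-39)) = 1/(-100 - 1/39) = 1/(-3901/39) = -39/3901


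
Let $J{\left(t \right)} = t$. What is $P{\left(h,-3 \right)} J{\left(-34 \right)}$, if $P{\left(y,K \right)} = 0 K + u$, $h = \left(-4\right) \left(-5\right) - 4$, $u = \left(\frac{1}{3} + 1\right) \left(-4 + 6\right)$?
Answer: $- \frac{272}{3} \approx -90.667$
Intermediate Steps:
$u = \frac{8}{3}$ ($u = \left(\frac{1}{3} + 1\right) 2 = \frac{4}{3} \cdot 2 = \frac{8}{3} \approx 2.6667$)
$h = 16$ ($h = 20 - 4 = 16$)
$P{\left(y,K \right)} = \frac{8}{3}$ ($P{\left(y,K \right)} = 0 K + \frac{8}{3} = 0 + \frac{8}{3} = \frac{8}{3}$)
$P{\left(h,-3 \right)} J{\left(-34 \right)} = \frac{8}{3} \left(-34\right) = - \frac{272}{3}$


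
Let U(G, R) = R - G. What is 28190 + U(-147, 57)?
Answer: 28394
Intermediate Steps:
28190 + U(-147, 57) = 28190 + (57 - 1*(-147)) = 28190 + (57 + 147) = 28190 + 204 = 28394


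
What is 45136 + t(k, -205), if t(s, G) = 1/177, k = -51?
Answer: 7989073/177 ≈ 45136.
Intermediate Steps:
t(s, G) = 1/177
45136 + t(k, -205) = 45136 + 1/177 = 7989073/177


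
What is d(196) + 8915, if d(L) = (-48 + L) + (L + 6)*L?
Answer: 48655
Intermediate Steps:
d(L) = -48 + L + L*(6 + L) (d(L) = (-48 + L) + (6 + L)*L = (-48 + L) + L*(6 + L) = -48 + L + L*(6 + L))
d(196) + 8915 = (-48 + 196**2 + 7*196) + 8915 = (-48 + 38416 + 1372) + 8915 = 39740 + 8915 = 48655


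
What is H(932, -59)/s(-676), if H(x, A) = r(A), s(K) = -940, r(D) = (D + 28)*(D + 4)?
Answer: -341/188 ≈ -1.8138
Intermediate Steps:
r(D) = (4 + D)*(28 + D) (r(D) = (28 + D)*(4 + D) = (4 + D)*(28 + D))
H(x, A) = 112 + A² + 32*A
H(932, -59)/s(-676) = (112 + (-59)² + 32*(-59))/(-940) = (112 + 3481 - 1888)*(-1/940) = 1705*(-1/940) = -341/188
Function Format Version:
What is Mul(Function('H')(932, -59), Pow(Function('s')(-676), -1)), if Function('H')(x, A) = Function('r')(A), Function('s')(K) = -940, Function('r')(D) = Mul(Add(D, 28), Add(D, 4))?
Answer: Rational(-341, 188) ≈ -1.8138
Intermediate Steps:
Function('r')(D) = Mul(Add(4, D), Add(28, D)) (Function('r')(D) = Mul(Add(28, D), Add(4, D)) = Mul(Add(4, D), Add(28, D)))
Function('H')(x, A) = Add(112, Pow(A, 2), Mul(32, A))
Mul(Function('H')(932, -59), Pow(Function('s')(-676), -1)) = Mul(Add(112, Pow(-59, 2), Mul(32, -59)), Pow(-940, -1)) = Mul(Add(112, 3481, -1888), Rational(-1, 940)) = Mul(1705, Rational(-1, 940)) = Rational(-341, 188)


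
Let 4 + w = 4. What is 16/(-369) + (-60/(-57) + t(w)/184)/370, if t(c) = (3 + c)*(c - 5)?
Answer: -3888713/95461776 ≈ -0.040736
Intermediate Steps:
w = 0 (w = -4 + 4 = 0)
t(c) = (-5 + c)*(3 + c) (t(c) = (3 + c)*(-5 + c) = (-5 + c)*(3 + c))
16/(-369) + (-60/(-57) + t(w)/184)/370 = 16/(-369) + (-60/(-57) + (-15 + 0² - 2*0)/184)/370 = 16*(-1/369) + (-60*(-1/57) + (-15 + 0 + 0)*(1/184))*(1/370) = -16/369 + (20/19 - 15*1/184)*(1/370) = -16/369 + (20/19 - 15/184)*(1/370) = -16/369 + (3395/3496)*(1/370) = -16/369 + 679/258704 = -3888713/95461776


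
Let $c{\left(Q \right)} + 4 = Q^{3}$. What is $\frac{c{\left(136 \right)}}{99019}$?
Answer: $\frac{2515452}{99019} \approx 25.404$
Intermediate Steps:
$c{\left(Q \right)} = -4 + Q^{3}$
$\frac{c{\left(136 \right)}}{99019} = \frac{-4 + 136^{3}}{99019} = \left(-4 + 2515456\right) \frac{1}{99019} = 2515452 \cdot \frac{1}{99019} = \frac{2515452}{99019}$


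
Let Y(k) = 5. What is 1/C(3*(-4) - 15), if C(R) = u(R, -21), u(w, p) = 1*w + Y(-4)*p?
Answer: -1/132 ≈ -0.0075758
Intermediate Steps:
u(w, p) = w + 5*p (u(w, p) = 1*w + 5*p = w + 5*p)
C(R) = -105 + R (C(R) = R + 5*(-21) = R - 105 = -105 + R)
1/C(3*(-4) - 15) = 1/(-105 + (3*(-4) - 15)) = 1/(-105 + (-12 - 15)) = 1/(-105 - 27) = 1/(-132) = -1/132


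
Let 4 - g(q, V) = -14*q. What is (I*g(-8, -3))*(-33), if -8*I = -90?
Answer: 40095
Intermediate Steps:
I = 45/4 (I = -⅛*(-90) = 45/4 ≈ 11.250)
g(q, V) = 4 + 14*q (g(q, V) = 4 - (-14)*q = 4 + 14*q)
(I*g(-8, -3))*(-33) = (45*(4 + 14*(-8))/4)*(-33) = (45*(4 - 112)/4)*(-33) = ((45/4)*(-108))*(-33) = -1215*(-33) = 40095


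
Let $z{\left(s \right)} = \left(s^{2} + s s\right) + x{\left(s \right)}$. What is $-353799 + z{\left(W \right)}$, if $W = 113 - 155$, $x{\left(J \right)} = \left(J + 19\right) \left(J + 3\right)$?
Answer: $-349374$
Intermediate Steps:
$x{\left(J \right)} = \left(3 + J\right) \left(19 + J\right)$ ($x{\left(J \right)} = \left(19 + J\right) \left(3 + J\right) = \left(3 + J\right) \left(19 + J\right)$)
$W = -42$
$z{\left(s \right)} = 57 + 3 s^{2} + 22 s$ ($z{\left(s \right)} = \left(s^{2} + s s\right) + \left(57 + s^{2} + 22 s\right) = \left(s^{2} + s^{2}\right) + \left(57 + s^{2} + 22 s\right) = 2 s^{2} + \left(57 + s^{2} + 22 s\right) = 57 + 3 s^{2} + 22 s$)
$-353799 + z{\left(W \right)} = -353799 + \left(57 + 3 \left(-42\right)^{2} + 22 \left(-42\right)\right) = -353799 + \left(57 + 3 \cdot 1764 - 924\right) = -353799 + \left(57 + 5292 - 924\right) = -353799 + 4425 = -349374$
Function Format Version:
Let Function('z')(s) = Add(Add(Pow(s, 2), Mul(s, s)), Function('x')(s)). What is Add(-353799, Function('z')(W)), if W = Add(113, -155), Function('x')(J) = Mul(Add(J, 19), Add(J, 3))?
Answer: -349374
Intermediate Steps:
Function('x')(J) = Mul(Add(3, J), Add(19, J)) (Function('x')(J) = Mul(Add(19, J), Add(3, J)) = Mul(Add(3, J), Add(19, J)))
W = -42
Function('z')(s) = Add(57, Mul(3, Pow(s, 2)), Mul(22, s)) (Function('z')(s) = Add(Add(Pow(s, 2), Mul(s, s)), Add(57, Pow(s, 2), Mul(22, s))) = Add(Add(Pow(s, 2), Pow(s, 2)), Add(57, Pow(s, 2), Mul(22, s))) = Add(Mul(2, Pow(s, 2)), Add(57, Pow(s, 2), Mul(22, s))) = Add(57, Mul(3, Pow(s, 2)), Mul(22, s)))
Add(-353799, Function('z')(W)) = Add(-353799, Add(57, Mul(3, Pow(-42, 2)), Mul(22, -42))) = Add(-353799, Add(57, Mul(3, 1764), -924)) = Add(-353799, Add(57, 5292, -924)) = Add(-353799, 4425) = -349374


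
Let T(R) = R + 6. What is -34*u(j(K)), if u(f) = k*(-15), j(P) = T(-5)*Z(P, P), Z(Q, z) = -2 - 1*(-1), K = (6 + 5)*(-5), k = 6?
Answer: 3060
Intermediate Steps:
T(R) = 6 + R
K = -55 (K = 11*(-5) = -55)
Z(Q, z) = -1 (Z(Q, z) = -2 + 1 = -1)
j(P) = -1 (j(P) = (6 - 5)*(-1) = 1*(-1) = -1)
u(f) = -90 (u(f) = 6*(-15) = -90)
-34*u(j(K)) = -34*(-90) = 3060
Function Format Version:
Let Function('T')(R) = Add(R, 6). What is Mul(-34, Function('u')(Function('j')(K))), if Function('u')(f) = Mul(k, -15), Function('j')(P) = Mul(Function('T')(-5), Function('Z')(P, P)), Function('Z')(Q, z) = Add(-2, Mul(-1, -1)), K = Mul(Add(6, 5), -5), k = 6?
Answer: 3060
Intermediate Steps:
Function('T')(R) = Add(6, R)
K = -55 (K = Mul(11, -5) = -55)
Function('Z')(Q, z) = -1 (Function('Z')(Q, z) = Add(-2, 1) = -1)
Function('j')(P) = -1 (Function('j')(P) = Mul(Add(6, -5), -1) = Mul(1, -1) = -1)
Function('u')(f) = -90 (Function('u')(f) = Mul(6, -15) = -90)
Mul(-34, Function('u')(Function('j')(K))) = Mul(-34, -90) = 3060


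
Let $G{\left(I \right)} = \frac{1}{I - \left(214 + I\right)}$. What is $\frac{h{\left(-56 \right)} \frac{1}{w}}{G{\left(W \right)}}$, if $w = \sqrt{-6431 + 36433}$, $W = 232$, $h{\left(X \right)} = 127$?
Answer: $- \frac{13589 \sqrt{30002}}{15001} \approx -156.91$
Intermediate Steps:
$G{\left(I \right)} = - \frac{1}{214}$ ($G{\left(I \right)} = \frac{1}{-214} = - \frac{1}{214}$)
$w = \sqrt{30002} \approx 173.21$
$\frac{h{\left(-56 \right)} \frac{1}{w}}{G{\left(W \right)}} = \frac{127 \frac{1}{\sqrt{30002}}}{- \frac{1}{214}} = 127 \frac{\sqrt{30002}}{30002} \left(-214\right) = \frac{127 \sqrt{30002}}{30002} \left(-214\right) = - \frac{13589 \sqrt{30002}}{15001}$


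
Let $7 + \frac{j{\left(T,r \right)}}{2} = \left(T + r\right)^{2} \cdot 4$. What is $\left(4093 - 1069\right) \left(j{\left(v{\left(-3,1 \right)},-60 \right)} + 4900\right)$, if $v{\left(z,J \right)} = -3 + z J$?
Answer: $120155616$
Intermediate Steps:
$v{\left(z,J \right)} = -3 + J z$
$j{\left(T,r \right)} = -14 + 8 \left(T + r\right)^{2}$ ($j{\left(T,r \right)} = -14 + 2 \left(T + r\right)^{2} \cdot 4 = -14 + 2 \cdot 4 \left(T + r\right)^{2} = -14 + 8 \left(T + r\right)^{2}$)
$\left(4093 - 1069\right) \left(j{\left(v{\left(-3,1 \right)},-60 \right)} + 4900\right) = \left(4093 - 1069\right) \left(\left(-14 + 8 \left(\left(-3 + 1 \left(-3\right)\right) - 60\right)^{2}\right) + 4900\right) = 3024 \left(\left(-14 + 8 \left(\left(-3 - 3\right) - 60\right)^{2}\right) + 4900\right) = 3024 \left(\left(-14 + 8 \left(-6 - 60\right)^{2}\right) + 4900\right) = 3024 \left(\left(-14 + 8 \left(-66\right)^{2}\right) + 4900\right) = 3024 \left(\left(-14 + 8 \cdot 4356\right) + 4900\right) = 3024 \left(\left(-14 + 34848\right) + 4900\right) = 3024 \left(34834 + 4900\right) = 3024 \cdot 39734 = 120155616$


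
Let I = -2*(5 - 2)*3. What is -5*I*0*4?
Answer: 0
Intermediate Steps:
I = -18 (I = -2*3*3 = -6*3 = -18)
-5*I*0*4 = -5*(-18*0)*4 = -0*4 = -5*0 = 0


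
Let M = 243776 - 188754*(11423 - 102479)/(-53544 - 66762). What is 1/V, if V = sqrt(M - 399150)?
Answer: -I*sqrt(119903672233678)/5979934778 ≈ -0.0018311*I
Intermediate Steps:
M = 2023421872/20051 (M = 243776 - 188754/((-120306/(-91056))) = 243776 - 188754/((-120306*(-1/91056))) = 243776 - 188754/20051/15176 = 243776 - 188754*15176/20051 = 243776 - 2864530704/20051 = 2023421872/20051 ≈ 1.0091e+5)
V = I*sqrt(119903672233678)/20051 (V = sqrt(2023421872/20051 - 399150) = sqrt(-5979934778/20051) = I*sqrt(119903672233678)/20051 ≈ 546.11*I)
1/V = 1/(I*sqrt(119903672233678)/20051) = -I*sqrt(119903672233678)/5979934778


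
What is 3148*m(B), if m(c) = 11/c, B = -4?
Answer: -8657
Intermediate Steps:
3148*m(B) = 3148*(11/(-4)) = 3148*(11*(-1/4)) = 3148*(-11/4) = -8657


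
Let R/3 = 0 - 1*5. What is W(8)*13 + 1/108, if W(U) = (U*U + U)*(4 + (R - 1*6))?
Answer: -1718495/108 ≈ -15912.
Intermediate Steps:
R = -15 (R = 3*(0 - 1*5) = 3*(0 - 5) = 3*(-5) = -15)
W(U) = -17*U - 17*U² (W(U) = (U*U + U)*(4 + (-15 - 1*6)) = (U² + U)*(4 + (-15 - 6)) = (U + U²)*(4 - 21) = (U + U²)*(-17) = -17*U - 17*U²)
W(8)*13 + 1/108 = -17*8*(1 + 8)*13 + 1/108 = -17*8*9*13 + 1/108 = -1224*13 + 1/108 = -15912 + 1/108 = -1718495/108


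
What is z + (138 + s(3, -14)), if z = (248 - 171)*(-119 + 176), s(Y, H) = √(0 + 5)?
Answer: 4527 + √5 ≈ 4529.2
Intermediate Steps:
s(Y, H) = √5
z = 4389 (z = 77*57 = 4389)
z + (138 + s(3, -14)) = 4389 + (138 + √5) = 4527 + √5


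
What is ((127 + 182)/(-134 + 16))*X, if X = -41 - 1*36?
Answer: 23793/118 ≈ 201.64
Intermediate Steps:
X = -77 (X = -41 - 36 = -77)
((127 + 182)/(-134 + 16))*X = ((127 + 182)/(-134 + 16))*(-77) = (309/(-118))*(-77) = (309*(-1/118))*(-77) = -309/118*(-77) = 23793/118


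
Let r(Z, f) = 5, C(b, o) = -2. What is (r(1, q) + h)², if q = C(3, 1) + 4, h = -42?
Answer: 1369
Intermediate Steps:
q = 2 (q = -2 + 4 = 2)
(r(1, q) + h)² = (5 - 42)² = (-37)² = 1369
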